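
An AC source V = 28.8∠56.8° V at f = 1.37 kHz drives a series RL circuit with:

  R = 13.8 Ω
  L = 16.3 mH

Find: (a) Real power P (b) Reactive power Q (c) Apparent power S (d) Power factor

Step 1 — Angular frequency: ω = 2π·f = 2π·1370 = 8608 rad/s.
Step 2 — Component impedances:
  R: Z = R = 13.8 Ω
  L: Z = jωL = j·8608·0.0163 = 0 + j140.3 Ω
Step 3 — Series combination: Z_total = R + L = 13.8 + j140.3 Ω = 141∠84.4° Ω.
Step 4 — Source phasor: V = 28.8∠56.8° V = 15.77 + j24.1 V.
Step 5 — Current: I = V / Z = 0.1811 - j0.09459 A = 0.2043∠-27.6° A.
Step 6 — Complex power: S = V·I* = 0.5758 + j5.855 VA.
Step 7 — Real power: P = Re(S) = 0.5758 W.
Step 8 — Reactive power: Q = Im(S) = 5.855 VAR.
Step 9 — Apparent power: |S| = 5.883 VA.
Step 10 — Power factor: PF = P/|S| = 0.09788 (lagging).

(a) P = 0.5758 W  (b) Q = 5.855 VAR  (c) S = 5.883 VA  (d) PF = 0.09788 (lagging)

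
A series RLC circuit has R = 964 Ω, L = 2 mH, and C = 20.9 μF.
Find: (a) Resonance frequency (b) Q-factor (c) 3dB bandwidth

Step 1 — Resonance condition Im(Z)=0 gives ω₀ = 1/√(LC).
Step 2 — ω₀ = 1/√(0.002·2.09e-05) = 4891 rad/s.
Step 3 — f₀ = ω₀/(2π) = 778.5 Hz.
Step 4 — Series Q: Q = ω₀L/R = 4891·0.002/964 = 0.01015.
Step 5 — 3dB bandwidth: Δω = ω₀/Q = 4.82e+05 rad/s; BW = Δω/(2π) = 7.671e+04 Hz.

(a) f₀ = 778.5 Hz  (b) Q = 0.01015  (c) BW = 7.671e+04 Hz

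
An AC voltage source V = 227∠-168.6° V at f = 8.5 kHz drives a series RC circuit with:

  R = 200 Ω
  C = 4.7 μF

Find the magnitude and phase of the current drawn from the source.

Step 1 — Angular frequency: ω = 2π·f = 2π·8500 = 5.341e+04 rad/s.
Step 2 — Component impedances:
  R: Z = R = 200 Ω
  C: Z = 1/(jωC) = -j/(ω·C) = 0 - j3.984 Ω
Step 3 — Series combination: Z_total = R + C = 200 - j3.984 Ω = 200∠-1.1° Ω.
Step 4 — Source phasor: V = 227∠-168.6° V = -222.5 - j44.87 V.
Step 5 — Ohm's law: I = V / Z_total = (-222.5 - j44.87) / (200 - j3.984) = -1.108 - j0.2464 A.
Step 6 — Convert to polar: |I| = 1.135 A, ∠I = -167.5°.

I = 1.135∠-167.5° A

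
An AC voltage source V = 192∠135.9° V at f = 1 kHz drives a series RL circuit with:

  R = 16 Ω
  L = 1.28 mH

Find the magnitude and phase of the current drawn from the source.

Step 1 — Angular frequency: ω = 2π·f = 2π·1000 = 6283 rad/s.
Step 2 — Component impedances:
  R: Z = R = 16 Ω
  L: Z = jωL = j·6283·0.00128 = 0 + j8.042 Ω
Step 3 — Series combination: Z_total = R + L = 16 + j8.042 Ω = 17.91∠26.7° Ω.
Step 4 — Source phasor: V = 192∠135.9° V = -137.9 + j133.6 V.
Step 5 — Ohm's law: I = V / Z_total = (-137.9 + j133.6) / (16 + j8.042) = -3.528 + j10.12 A.
Step 6 — Convert to polar: |I| = 10.72 A, ∠I = 109.2°.

I = 10.72∠109.2° A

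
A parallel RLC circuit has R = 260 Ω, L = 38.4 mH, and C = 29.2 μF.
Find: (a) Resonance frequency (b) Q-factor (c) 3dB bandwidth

Step 1 — Resonance: ω₀ = 1/√(LC) = 1/√(0.0384·2.92e-05) = 944.4 rad/s.
Step 2 — f₀ = ω₀/(2π) = 150.3 Hz.
Step 3 — Parallel Q: Q = R/(ω₀L) = 260/(944.4·0.0384) = 7.17.
Step 4 — Bandwidth: Δω = ω₀/Q = 131.7 rad/s; BW = Δω/(2π) = 20.96 Hz.

(a) f₀ = 150.3 Hz  (b) Q = 7.17  (c) BW = 20.96 Hz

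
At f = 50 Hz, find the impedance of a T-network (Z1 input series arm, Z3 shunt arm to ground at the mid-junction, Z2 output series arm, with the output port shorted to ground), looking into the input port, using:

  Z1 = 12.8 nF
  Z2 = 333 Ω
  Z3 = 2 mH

Step 1 — Angular frequency: ω = 2π·f = 2π·50 = 314.2 rad/s.
Step 2 — Component impedances:
  Z1: Z = 1/(jωC) = -j/(ω·C) = 0 - j2.487e+05 Ω
  Z2: Z = R = 333 Ω
  Z3: Z = jωL = j·314.2·0.002 = 0 + j0.6283 Ω
Step 3 — With the output port shorted to ground, the output series arm Z2 runs from the junction to ground; the shunt arm Z3 also runs from the junction to ground. They appear in parallel: Z3 || Z2 = 0.001186 + j0.6283 Ω.
Step 4 — Series with input arm Z1: Z_in = Z1 + (Z3 || Z2) = 0.001186 - j2.487e+05 Ω = 2.487e+05∠-90.0° Ω.

Z = 0.001186 - j2.487e+05 Ω = 2.487e+05∠-90.0° Ω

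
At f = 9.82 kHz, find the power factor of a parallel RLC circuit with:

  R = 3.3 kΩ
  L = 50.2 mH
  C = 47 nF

Step 1 — Angular frequency: ω = 2π·f = 2π·9820 = 6.17e+04 rad/s.
Step 2 — Component impedances:
  R: Z = R = 3300 Ω
  L: Z = jωL = j·6.17e+04·0.0502 = 0 + j3097 Ω
  C: Z = 1/(jωC) = -j/(ω·C) = 0 - j344.8 Ω
Step 3 — Parallel combination: 1/Z_total = 1/R + 1/L + 1/C; Z_total = 45.01 - j382.7 Ω = 385.4∠-83.3° Ω.
Step 4 — Power factor: PF = cos(φ) = Re(Z)/|Z| = 45.01/385.4 = 0.1168.
Step 5 — Type: Im(Z) = -382.7 ⇒ leading (phase φ = -83.3°).

PF = 0.1168 (leading, φ = -83.3°)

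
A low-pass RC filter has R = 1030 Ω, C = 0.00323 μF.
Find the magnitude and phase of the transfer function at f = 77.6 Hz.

Step 1 — Angular frequency: ω = 2π·77.6 = 487.6 rad/s.
Step 2 — Transfer function: H(jω) = 1/(1 + jωRC).
Step 3 — Denominator: 1 + jωRC = 1 + j·487.6·1030·3.23e-09 = 1 + j0.001622.
Step 4 — H = 1 - j0.001622.
Step 5 — Magnitude: |H| = 1 (-0.0 dB); phase: φ = -0.1°.

|H| = 1 (-0.0 dB), φ = -0.1°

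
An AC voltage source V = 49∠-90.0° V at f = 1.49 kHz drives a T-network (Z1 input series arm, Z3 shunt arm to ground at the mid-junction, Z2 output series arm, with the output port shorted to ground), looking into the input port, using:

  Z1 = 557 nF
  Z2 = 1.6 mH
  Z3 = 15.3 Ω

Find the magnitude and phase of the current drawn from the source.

Step 1 — Angular frequency: ω = 2π·f = 2π·1490 = 9362 rad/s.
Step 2 — Component impedances:
  Z1: Z = 1/(jωC) = -j/(ω·C) = 0 - j191.8 Ω
  Z2: Z = jωL = j·9362·0.0016 = 0 + j14.98 Ω
  Z3: Z = R = 15.3 Ω
Step 3 — With the output port shorted to ground, the output series arm Z2 runs from the junction to ground; the shunt arm Z3 also runs from the junction to ground. They appear in parallel: Z3 || Z2 = 7.488 + j7.648 Ω.
Step 4 — Series with input arm Z1: Z_in = Z1 + (Z3 || Z2) = 7.488 - j184.1 Ω = 184.3∠-87.7° Ω.
Step 5 — Source phasor: V = 49∠-90.0° V = 0 - j49 V.
Step 6 — Ohm's law: I = V / Z_total = (0 - j49) / (7.488 - j184.1) = 0.2657 - j0.01081 A.
Step 7 — Convert to polar: |I| = 0.2659 A, ∠I = -2.3°.

I = 0.2659∠-2.3° A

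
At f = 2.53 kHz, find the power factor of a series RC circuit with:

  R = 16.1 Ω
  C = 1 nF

Step 1 — Angular frequency: ω = 2π·f = 2π·2530 = 1.59e+04 rad/s.
Step 2 — Component impedances:
  R: Z = R = 16.1 Ω
  C: Z = 1/(jωC) = -j/(ω·C) = 0 - j6.291e+04 Ω
Step 3 — Series combination: Z_total = R + C = 16.1 - j6.291e+04 Ω = 6.291e+04∠-90.0° Ω.
Step 4 — Power factor: PF = cos(φ) = Re(Z)/|Z| = 16.1/6.291e+04 = 0.0002559.
Step 5 — Type: Im(Z) = -6.291e+04 ⇒ leading (phase φ = -90.0°).

PF = 0.0002559 (leading, φ = -90.0°)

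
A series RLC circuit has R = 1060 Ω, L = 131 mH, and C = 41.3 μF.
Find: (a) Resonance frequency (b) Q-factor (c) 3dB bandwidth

Step 1 — Resonance condition Im(Z)=0 gives ω₀ = 1/√(LC).
Step 2 — ω₀ = 1/√(0.131·4.13e-05) = 429.9 rad/s.
Step 3 — f₀ = ω₀/(2π) = 68.42 Hz.
Step 4 — Series Q: Q = ω₀L/R = 429.9·0.131/1060 = 0.05313.
Step 5 — 3dB bandwidth: Δω = ω₀/Q = 8092 rad/s; BW = Δω/(2π) = 1288 Hz.

(a) f₀ = 68.42 Hz  (b) Q = 0.05313  (c) BW = 1288 Hz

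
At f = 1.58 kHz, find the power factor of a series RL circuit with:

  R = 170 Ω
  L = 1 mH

Step 1 — Angular frequency: ω = 2π·f = 2π·1580 = 9927 rad/s.
Step 2 — Component impedances:
  R: Z = R = 170 Ω
  L: Z = jωL = j·9927·0.001 = 0 + j9.927 Ω
Step 3 — Series combination: Z_total = R + L = 170 + j9.927 Ω = 170.3∠3.3° Ω.
Step 4 — Power factor: PF = cos(φ) = Re(Z)/|Z| = 170/170.29 = 0.9983.
Step 5 — Type: Im(Z) = 9.927 ⇒ lagging (phase φ = 3.3°).

PF = 0.9983 (lagging, φ = 3.3°)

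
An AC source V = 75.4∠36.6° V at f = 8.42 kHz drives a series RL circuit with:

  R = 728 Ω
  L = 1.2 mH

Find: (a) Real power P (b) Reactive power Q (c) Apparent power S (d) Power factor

Step 1 — Angular frequency: ω = 2π·f = 2π·8420 = 5.29e+04 rad/s.
Step 2 — Component impedances:
  R: Z = R = 728 Ω
  L: Z = jωL = j·5.29e+04·0.0012 = 0 + j63.49 Ω
Step 3 — Series combination: Z_total = R + L = 728 + j63.49 Ω = 730.8∠5.0° Ω.
Step 4 — Source phasor: V = 75.4∠36.6° V = 60.53 + j44.96 V.
Step 5 — Current: I = V / Z = 0.08787 + j0.05409 A = 0.1032∠31.6° A.
Step 6 — Complex power: S = V·I* = 7.75 + j0.6759 VA.
Step 7 — Real power: P = Re(S) = 7.75 W.
Step 8 — Reactive power: Q = Im(S) = 0.6759 VAR.
Step 9 — Apparent power: |S| = 7.78 VA.
Step 10 — Power factor: PF = P/|S| = 0.9962 (lagging).

(a) P = 7.75 W  (b) Q = 0.6759 VAR  (c) S = 7.78 VA  (d) PF = 0.9962 (lagging)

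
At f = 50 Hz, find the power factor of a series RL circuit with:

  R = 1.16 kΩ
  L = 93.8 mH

Step 1 — Angular frequency: ω = 2π·f = 2π·50 = 314.2 rad/s.
Step 2 — Component impedances:
  R: Z = R = 1160 Ω
  L: Z = jωL = j·314.2·0.0938 = 0 + j29.47 Ω
Step 3 — Series combination: Z_total = R + L = 1160 + j29.47 Ω = 1160∠1.5° Ω.
Step 4 — Power factor: PF = cos(φ) = Re(Z)/|Z| = 1160/1160.4 = 0.9997.
Step 5 — Type: Im(Z) = 29.47 ⇒ lagging (phase φ = 1.5°).

PF = 0.9997 (lagging, φ = 1.5°)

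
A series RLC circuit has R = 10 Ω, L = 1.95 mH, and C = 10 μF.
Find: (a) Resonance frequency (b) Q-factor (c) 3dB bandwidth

Step 1 — Resonance condition Im(Z)=0 gives ω₀ = 1/√(LC).
Step 2 — ω₀ = 1/√(0.00195·1e-05) = 7161 rad/s.
Step 3 — f₀ = ω₀/(2π) = 1140 Hz.
Step 4 — Series Q: Q = ω₀L/R = 7161·0.00195/10 = 1.396.
Step 5 — 3dB bandwidth: Δω = ω₀/Q = 5128 rad/s; BW = Δω/(2π) = 816.2 Hz.

(a) f₀ = 1140 Hz  (b) Q = 1.396  (c) BW = 816.2 Hz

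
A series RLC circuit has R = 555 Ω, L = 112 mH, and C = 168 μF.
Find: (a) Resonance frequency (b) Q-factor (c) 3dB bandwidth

Step 1 — Resonance: ω₀ = 1/√(LC) = 1/√(0.112·0.000168) = 230.5 rad/s.
Step 2 — f₀ = ω₀/(2π) = 36.69 Hz.
Step 3 — Series Q: Q = ω₀L/R = 230.5·0.112/555 = 0.04652.
Step 4 — Bandwidth: Δω = ω₀/Q = 4955 rad/s; BW = Δω/(2π) = 788.7 Hz.

(a) f₀ = 36.69 Hz  (b) Q = 0.04652  (c) BW = 788.7 Hz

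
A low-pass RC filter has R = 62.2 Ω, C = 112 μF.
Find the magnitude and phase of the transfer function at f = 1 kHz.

Step 1 — Angular frequency: ω = 2π·1000 = 6283 rad/s.
Step 2 — Transfer function: H(jω) = 1/(1 + jωRC).
Step 3 — Denominator: 1 + jωRC = 1 + j·6283·62.2·0.000112 = 1 + j43.77.
Step 4 — H = 0.0005217 - j0.02283.
Step 5 — Magnitude: |H| = 0.02284 (-32.8 dB); phase: φ = -88.7°.

|H| = 0.02284 (-32.8 dB), φ = -88.7°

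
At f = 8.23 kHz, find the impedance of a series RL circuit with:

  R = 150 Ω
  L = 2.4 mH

Step 1 — Angular frequency: ω = 2π·f = 2π·8230 = 5.171e+04 rad/s.
Step 2 — Component impedances:
  R: Z = R = 150 Ω
  L: Z = jωL = j·5.171e+04·0.0024 = 0 + j124.1 Ω
Step 3 — Series combination: Z_total = R + L = 150 + j124.1 Ω = 194.7∠39.6° Ω.

Z = 150 + j124.1 Ω = 194.7∠39.6° Ω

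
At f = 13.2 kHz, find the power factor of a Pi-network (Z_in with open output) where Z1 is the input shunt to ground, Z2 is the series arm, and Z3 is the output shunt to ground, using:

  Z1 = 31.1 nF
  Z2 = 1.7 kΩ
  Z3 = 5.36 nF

Step 1 — Angular frequency: ω = 2π·f = 2π·1.32e+04 = 8.294e+04 rad/s.
Step 2 — Component impedances:
  Z1: Z = 1/(jωC) = -j/(ω·C) = 0 - j387.7 Ω
  Z2: Z = R = 1700 Ω
  Z3: Z = 1/(jωC) = -j/(ω·C) = 0 - j2249 Ω
Step 3 — With open output, the series arm Z2 and the output shunt Z3 appear in series to ground: Z2 + Z3 = 1700 - j2249 Ω.
Step 4 — Parallel with input shunt Z1: Z_in = Z1 || (Z2 + Z3) = 25.95 - j347.4 Ω = 348.4∠-85.7° Ω.
Step 5 — Power factor: PF = cos(φ) = Re(Z)/|Z| = 25.955/348.4 = 0.0745.
Step 6 — Type: Im(Z) = -347.4 ⇒ leading (phase φ = -85.7°).

PF = 0.0745 (leading, φ = -85.7°)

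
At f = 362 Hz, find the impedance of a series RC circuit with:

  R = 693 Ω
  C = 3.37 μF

Step 1 — Angular frequency: ω = 2π·f = 2π·362 = 2275 rad/s.
Step 2 — Component impedances:
  R: Z = R = 693 Ω
  C: Z = 1/(jωC) = -j/(ω·C) = 0 - j130.5 Ω
Step 3 — Series combination: Z_total = R + C = 693 - j130.5 Ω = 705.2∠-10.7° Ω.

Z = 693 - j130.5 Ω = 705.2∠-10.7° Ω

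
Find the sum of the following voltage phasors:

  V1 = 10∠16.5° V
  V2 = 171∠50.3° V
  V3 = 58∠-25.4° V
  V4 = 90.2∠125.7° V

Step 1 — Convert each phasor to rectangular form:
  V1 = 10·(cos(16.5°) + j·sin(16.5°)) = 9.588 + j2.84 V
  V2 = 171·(cos(50.3°) + j·sin(50.3°)) = 109.2 + j131.6 V
  V3 = 58·(cos(-25.4°) + j·sin(-25.4°)) = 52.39 - j24.88 V
  V4 = 90.2·(cos(125.7°) + j·sin(125.7°)) = -52.64 + j73.25 V
Step 2 — Sum components: V_total = 118.6 + j182.8 V.
Step 3 — Convert to polar: |V_total| = 217.9 V, ∠V_total = 57.0°.

V_total = 217.9∠57.0° V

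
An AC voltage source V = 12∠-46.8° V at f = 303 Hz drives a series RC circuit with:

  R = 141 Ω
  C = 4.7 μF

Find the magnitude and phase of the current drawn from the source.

Step 1 — Angular frequency: ω = 2π·f = 2π·303 = 1904 rad/s.
Step 2 — Component impedances:
  R: Z = R = 141 Ω
  C: Z = 1/(jωC) = -j/(ω·C) = 0 - j111.8 Ω
Step 3 — Series combination: Z_total = R + C = 141 - j111.8 Ω = 179.9∠-38.4° Ω.
Step 4 — Source phasor: V = 12∠-46.8° V = 8.215 - j8.748 V.
Step 5 — Ohm's law: I = V / Z_total = (8.215 - j8.748) / (141 - j111.8) = 0.06598 - j0.009742 A.
Step 6 — Convert to polar: |I| = 0.0667 A, ∠I = -8.4°.

I = 0.0667∠-8.4° A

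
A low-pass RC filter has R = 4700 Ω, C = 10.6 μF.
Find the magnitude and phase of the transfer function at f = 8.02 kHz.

Step 1 — Angular frequency: ω = 2π·8020 = 5.039e+04 rad/s.
Step 2 — Transfer function: H(jω) = 1/(1 + jωRC).
Step 3 — Denominator: 1 + jωRC = 1 + j·5.039e+04·4700·1.06e-05 = 1 + j2510.
Step 4 — H = 1.587e-07 - j0.0003983.
Step 5 — Magnitude: |H| = 0.0003983 (-68.0 dB); phase: φ = -90.0°.

|H| = 0.0003983 (-68.0 dB), φ = -90.0°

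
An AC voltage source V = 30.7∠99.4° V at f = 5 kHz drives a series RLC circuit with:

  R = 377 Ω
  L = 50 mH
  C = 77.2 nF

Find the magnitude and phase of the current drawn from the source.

Step 1 — Angular frequency: ω = 2π·f = 2π·5000 = 3.142e+04 rad/s.
Step 2 — Component impedances:
  R: Z = R = 377 Ω
  L: Z = jωL = j·3.142e+04·0.05 = 0 + j1571 Ω
  C: Z = 1/(jωC) = -j/(ω·C) = 0 - j412.3 Ω
Step 3 — Series combination: Z_total = R + L + C = 377 + j1158 Ω = 1218∠72.0° Ω.
Step 4 — Source phasor: V = 30.7∠99.4° V = -5.014 + j30.29 V.
Step 5 — Ohm's law: I = V / Z_total = (-5.014 + j30.29) / (377 + j1158) = 0.02237 + j0.01161 A.
Step 6 — Convert to polar: |I| = 0.0252 A, ∠I = 27.4°.

I = 0.0252∠27.4° A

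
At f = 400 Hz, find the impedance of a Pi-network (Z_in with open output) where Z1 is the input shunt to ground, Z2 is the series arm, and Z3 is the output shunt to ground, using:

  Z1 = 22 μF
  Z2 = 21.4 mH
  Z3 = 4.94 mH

Step 1 — Angular frequency: ω = 2π·f = 2π·400 = 2513 rad/s.
Step 2 — Component impedances:
  Z1: Z = 1/(jωC) = -j/(ω·C) = 0 - j18.09 Ω
  Z2: Z = jωL = j·2513·0.0214 = 0 + j53.78 Ω
  Z3: Z = jωL = j·2513·0.00494 = 0 + j12.42 Ω
Step 3 — With open output, the series arm Z2 and the output shunt Z3 appear in series to ground: Z2 + Z3 = 0 + j66.2 Ω.
Step 4 — Parallel with input shunt Z1: Z_in = Z1 || (Z2 + Z3) = 0 - j24.88 Ω = 24.88∠-90.0° Ω.

Z = 0 - j24.88 Ω = 24.88∠-90.0° Ω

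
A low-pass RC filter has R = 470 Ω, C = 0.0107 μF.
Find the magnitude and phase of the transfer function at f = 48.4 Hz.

Step 1 — Angular frequency: ω = 2π·48.4 = 304.1 rad/s.
Step 2 — Transfer function: H(jω) = 1/(1 + jωRC).
Step 3 — Denominator: 1 + jωRC = 1 + j·304.1·470·1.07e-08 = 1 + j0.001529.
Step 4 — H = 1 - j0.001529.
Step 5 — Magnitude: |H| = 1 (-0.0 dB); phase: φ = -0.1°.

|H| = 1 (-0.0 dB), φ = -0.1°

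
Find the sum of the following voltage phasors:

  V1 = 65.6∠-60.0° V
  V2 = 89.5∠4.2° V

Step 1 — Convert each phasor to rectangular form:
  V1 = 65.6·(cos(-60.0°) + j·sin(-60.0°)) = 32.8 - j56.81 V
  V2 = 89.5·(cos(4.2°) + j·sin(4.2°)) = 89.26 + j6.555 V
Step 2 — Sum components: V_total = 122.1 - j50.26 V.
Step 3 — Convert to polar: |V_total| = 132 V, ∠V_total = -22.4°.

V_total = 132∠-22.4° V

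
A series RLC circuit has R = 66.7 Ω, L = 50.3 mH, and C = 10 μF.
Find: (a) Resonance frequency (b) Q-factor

Step 1 — Resonance condition Im(Z)=0 gives ω₀ = 1/√(LC).
Step 2 — ω₀ = 1/√(0.0503·1e-05) = 1410 rad/s.
Step 3 — f₀ = ω₀/(2π) = 224.4 Hz.
Step 4 — Series Q: Q = ω₀L/R = 1410·0.0503/66.7 = 1.063.

(a) f₀ = 224.4 Hz  (b) Q = 1.063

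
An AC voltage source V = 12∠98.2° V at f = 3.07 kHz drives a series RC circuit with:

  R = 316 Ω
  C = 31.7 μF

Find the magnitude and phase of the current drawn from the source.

Step 1 — Angular frequency: ω = 2π·f = 2π·3070 = 1.929e+04 rad/s.
Step 2 — Component impedances:
  R: Z = R = 316 Ω
  C: Z = 1/(jωC) = -j/(ω·C) = 0 - j1.635 Ω
Step 3 — Series combination: Z_total = R + C = 316 - j1.635 Ω = 316∠-0.3° Ω.
Step 4 — Source phasor: V = 12∠98.2° V = -1.712 + j11.88 V.
Step 5 — Ohm's law: I = V / Z_total = (-1.712 + j11.88) / (316 - j1.635) = -0.005611 + j0.03756 A.
Step 6 — Convert to polar: |I| = 0.03797 A, ∠I = 98.5°.

I = 0.03797∠98.5° A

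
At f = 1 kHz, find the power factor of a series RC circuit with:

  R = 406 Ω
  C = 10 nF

Step 1 — Angular frequency: ω = 2π·f = 2π·1000 = 6283 rad/s.
Step 2 — Component impedances:
  R: Z = R = 406 Ω
  C: Z = 1/(jωC) = -j/(ω·C) = 0 - j1.592e+04 Ω
Step 3 — Series combination: Z_total = R + C = 406 - j1.592e+04 Ω = 1.592e+04∠-88.5° Ω.
Step 4 — Power factor: PF = cos(φ) = Re(Z)/|Z| = 406/1.592e+04 = 0.0255.
Step 5 — Type: Im(Z) = -1.592e+04 ⇒ leading (phase φ = -88.5°).

PF = 0.0255 (leading, φ = -88.5°)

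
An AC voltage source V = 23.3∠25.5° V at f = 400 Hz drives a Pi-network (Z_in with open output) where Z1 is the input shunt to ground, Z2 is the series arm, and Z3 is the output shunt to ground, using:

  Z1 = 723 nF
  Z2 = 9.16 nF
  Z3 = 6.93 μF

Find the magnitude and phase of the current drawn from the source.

Step 1 — Angular frequency: ω = 2π·f = 2π·400 = 2513 rad/s.
Step 2 — Component impedances:
  Z1: Z = 1/(jωC) = -j/(ω·C) = 0 - j550.3 Ω
  Z2: Z = 1/(jωC) = -j/(ω·C) = 0 - j4.344e+04 Ω
  Z3: Z = 1/(jωC) = -j/(ω·C) = 0 - j57.42 Ω
Step 3 — With open output, the series arm Z2 and the output shunt Z3 appear in series to ground: Z2 + Z3 = 0 - j4.349e+04 Ω.
Step 4 — Parallel with input shunt Z1: Z_in = Z1 || (Z2 + Z3) = 0 - j543.5 Ω = 543.5∠-90.0° Ω.
Step 5 — Source phasor: V = 23.3∠25.5° V = 21.03 + j10.03 V.
Step 6 — Ohm's law: I = V / Z_total = (21.03 + j10.03) / (0 - j543.5) = -0.01846 + j0.0387 A.
Step 7 — Convert to polar: |I| = 0.04287 A, ∠I = 115.5°.

I = 0.04287∠115.5° A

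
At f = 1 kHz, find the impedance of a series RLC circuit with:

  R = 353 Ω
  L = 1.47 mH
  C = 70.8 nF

Step 1 — Angular frequency: ω = 2π·f = 2π·1000 = 6283 rad/s.
Step 2 — Component impedances:
  R: Z = R = 353 Ω
  L: Z = jωL = j·6283·0.00147 = 0 + j9.236 Ω
  C: Z = 1/(jωC) = -j/(ω·C) = 0 - j2248 Ω
Step 3 — Series combination: Z_total = R + L + C = 353 - j2239 Ω = 2266∠-81.0° Ω.

Z = 353 - j2239 Ω = 2266∠-81.0° Ω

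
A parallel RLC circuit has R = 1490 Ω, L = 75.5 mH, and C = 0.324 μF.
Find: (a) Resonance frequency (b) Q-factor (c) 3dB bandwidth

Step 1 — Resonance: ω₀ = 1/√(LC) = 1/√(0.0755·3.24e-07) = 6394 rad/s.
Step 2 — f₀ = ω₀/(2π) = 1018 Hz.
Step 3 — Parallel Q: Q = R/(ω₀L) = 1490/(6394·0.0755) = 3.087.
Step 4 — Bandwidth: Δω = ω₀/Q = 2071 rad/s; BW = Δω/(2π) = 329.7 Hz.

(a) f₀ = 1018 Hz  (b) Q = 3.087  (c) BW = 329.7 Hz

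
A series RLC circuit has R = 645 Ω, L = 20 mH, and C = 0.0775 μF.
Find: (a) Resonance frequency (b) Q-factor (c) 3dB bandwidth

Step 1 — Resonance condition Im(Z)=0 gives ω₀ = 1/√(LC).
Step 2 — ω₀ = 1/√(0.02·7.75e-08) = 2.54e+04 rad/s.
Step 3 — f₀ = ω₀/(2π) = 4043 Hz.
Step 4 — Series Q: Q = ω₀L/R = 2.54e+04·0.02/645 = 0.7876.
Step 5 — 3dB bandwidth: Δω = ω₀/Q = 3.225e+04 rad/s; BW = Δω/(2π) = 5133 Hz.

(a) f₀ = 4043 Hz  (b) Q = 0.7876  (c) BW = 5133 Hz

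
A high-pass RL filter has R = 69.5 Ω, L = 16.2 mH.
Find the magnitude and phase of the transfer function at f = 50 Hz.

Step 1 — Angular frequency: ω = 2π·50 = 314.2 rad/s.
Step 2 — Transfer function: H(jω) = jωL/(R + jωL).
Step 3 — Numerator jωL = j·5.089; denominator R + jωL = 69.5 + j5.089.
Step 4 — H = 0.005334 + j0.07284.
Step 5 — Magnitude: |H| = 0.07303 (-22.7 dB); phase: φ = 85.8°.

|H| = 0.07303 (-22.7 dB), φ = 85.8°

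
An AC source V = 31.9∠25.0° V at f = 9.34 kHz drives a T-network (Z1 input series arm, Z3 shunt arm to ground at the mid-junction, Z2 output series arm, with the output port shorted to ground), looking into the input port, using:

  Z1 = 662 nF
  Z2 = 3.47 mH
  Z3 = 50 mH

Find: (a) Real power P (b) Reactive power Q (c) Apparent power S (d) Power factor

Step 1 — Angular frequency: ω = 2π·f = 2π·9340 = 5.868e+04 rad/s.
Step 2 — Component impedances:
  Z1: Z = 1/(jωC) = -j/(ω·C) = 0 - j25.74 Ω
  Z2: Z = jωL = j·5.868e+04·0.00347 = 0 + j203.6 Ω
  Z3: Z = jωL = j·5.868e+04·0.05 = 0 + j2934 Ω
Step 3 — With the output port shorted to ground, the output series arm Z2 runs from the junction to ground; the shunt arm Z3 also runs from the junction to ground. They appear in parallel: Z3 || Z2 = 0 + j190.4 Ω.
Step 4 — Series with input arm Z1: Z_in = Z1 + (Z3 || Z2) = 0 + j164.7 Ω = 164.7∠90.0° Ω.
Step 5 — Source phasor: V = 31.9∠25.0° V = 28.91 + j13.48 V.
Step 6 — Current: I = V / Z = 0.08186 - j0.1756 A = 0.1937∠-65.0° A.
Step 7 — Complex power: S = V·I* = 0 + j6.179 VA.
Step 8 — Real power: P = Re(S) = 0 W.
Step 9 — Reactive power: Q = Im(S) = 6.179 VAR.
Step 10 — Apparent power: |S| = 6.179 VA.
Step 11 — Power factor: PF = P/|S| = 0 (lagging).

(a) P = 0 W  (b) Q = 6.179 VAR  (c) S = 6.179 VA  (d) PF = 0 (lagging)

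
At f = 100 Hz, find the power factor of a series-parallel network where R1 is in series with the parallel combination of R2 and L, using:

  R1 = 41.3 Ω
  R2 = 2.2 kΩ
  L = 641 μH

Step 1 — Angular frequency: ω = 2π·f = 2π·100 = 628.3 rad/s.
Step 2 — Component impedances:
  R1: Z = R = 41.3 Ω
  R2: Z = R = 2200 Ω
  L: Z = jωL = j·628.3·0.000641 = 0 + j0.4028 Ω
Step 3 — Parallel branch: R2 || L = 1/(1/R2 + 1/L) = 7.373e-05 + j0.4028 Ω.
Step 4 — Series with R1: Z_total = R1 + (R2 || L) = 41.3 + j0.4028 Ω = 41.3∠0.6° Ω.
Step 5 — Power factor: PF = cos(φ) = Re(Z)/|Z| = 41.3/41.3 = 1.
Step 6 — Type: Im(Z) = 0.4028 ⇒ lagging (phase φ = 0.6°).

PF = 1 (lagging, φ = 0.6°)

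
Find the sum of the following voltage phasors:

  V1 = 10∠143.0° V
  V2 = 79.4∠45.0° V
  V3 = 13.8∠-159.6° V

Step 1 — Convert each phasor to rectangular form:
  V1 = 10·(cos(143.0°) + j·sin(143.0°)) = -7.986 + j6.018 V
  V2 = 79.4·(cos(45.0°) + j·sin(45.0°)) = 56.14 + j56.14 V
  V3 = 13.8·(cos(-159.6°) + j·sin(-159.6°)) = -12.93 - j4.81 V
Step 2 — Sum components: V_total = 35.22 + j57.35 V.
Step 3 — Convert to polar: |V_total| = 67.3 V, ∠V_total = 58.4°.

V_total = 67.3∠58.4° V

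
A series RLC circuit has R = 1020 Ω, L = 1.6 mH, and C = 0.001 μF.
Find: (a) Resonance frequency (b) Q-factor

Step 1 — Resonance condition Im(Z)=0 gives ω₀ = 1/√(LC).
Step 2 — ω₀ = 1/√(0.0016·1e-09) = 7.906e+05 rad/s.
Step 3 — f₀ = ω₀/(2π) = 1.258e+05 Hz.
Step 4 — Series Q: Q = ω₀L/R = 7.906e+05·0.0016/1020 = 1.24.

(a) f₀ = 1.258e+05 Hz  (b) Q = 1.24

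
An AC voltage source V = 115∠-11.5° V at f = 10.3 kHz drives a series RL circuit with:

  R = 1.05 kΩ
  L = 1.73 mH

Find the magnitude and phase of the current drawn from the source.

Step 1 — Angular frequency: ω = 2π·f = 2π·1.03e+04 = 6.472e+04 rad/s.
Step 2 — Component impedances:
  R: Z = R = 1050 Ω
  L: Z = jωL = j·6.472e+04·0.00173 = 0 + j112 Ω
Step 3 — Series combination: Z_total = R + L = 1050 + j112 Ω = 1056∠6.1° Ω.
Step 4 — Source phasor: V = 115∠-11.5° V = 112.7 - j22.93 V.
Step 5 — Ohm's law: I = V / Z_total = (112.7 - j22.93) / (1050 + j112) = 0.1038 - j0.03291 A.
Step 6 — Convert to polar: |I| = 0.1089 A, ∠I = -17.6°.

I = 0.1089∠-17.6° A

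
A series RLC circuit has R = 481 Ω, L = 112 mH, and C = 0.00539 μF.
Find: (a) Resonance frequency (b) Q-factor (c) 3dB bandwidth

Step 1 — Resonance: ω₀ = 1/√(LC) = 1/√(0.112·5.39e-09) = 4.07e+04 rad/s.
Step 2 — f₀ = ω₀/(2π) = 6478 Hz.
Step 3 — Series Q: Q = ω₀L/R = 4.07e+04·0.112/481 = 9.477.
Step 4 — Bandwidth: Δω = ω₀/Q = 4295 rad/s; BW = Δω/(2π) = 683.5 Hz.

(a) f₀ = 6478 Hz  (b) Q = 9.477  (c) BW = 683.5 Hz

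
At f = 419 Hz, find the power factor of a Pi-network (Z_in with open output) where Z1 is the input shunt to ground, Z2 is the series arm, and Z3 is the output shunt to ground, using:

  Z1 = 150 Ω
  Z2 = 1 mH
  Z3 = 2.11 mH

Step 1 — Angular frequency: ω = 2π·f = 2π·419 = 2633 rad/s.
Step 2 — Component impedances:
  Z1: Z = R = 150 Ω
  Z2: Z = jωL = j·2633·0.001 = 0 + j2.633 Ω
  Z3: Z = jωL = j·2633·0.00211 = 0 + j5.555 Ω
Step 3 — With open output, the series arm Z2 and the output shunt Z3 appear in series to ground: Z2 + Z3 = 0 + j8.188 Ω.
Step 4 — Parallel with input shunt Z1: Z_in = Z1 || (Z2 + Z3) = 0.4456 + j8.163 Ω = 8.175∠86.9° Ω.
Step 5 — Power factor: PF = cos(φ) = Re(Z)/|Z| = 0.44558/8.1754 = 0.0545.
Step 6 — Type: Im(Z) = 8.163 ⇒ lagging (phase φ = 86.9°).

PF = 0.0545 (lagging, φ = 86.9°)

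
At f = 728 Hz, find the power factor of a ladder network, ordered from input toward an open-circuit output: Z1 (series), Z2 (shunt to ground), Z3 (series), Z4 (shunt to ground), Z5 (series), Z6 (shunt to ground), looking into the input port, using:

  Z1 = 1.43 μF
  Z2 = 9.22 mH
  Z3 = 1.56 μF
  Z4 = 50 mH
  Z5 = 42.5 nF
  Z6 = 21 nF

Step 1 — Angular frequency: ω = 2π·f = 2π·728 = 4574 rad/s.
Step 2 — Component impedances:
  Z1: Z = 1/(jωC) = -j/(ω·C) = 0 - j152.9 Ω
  Z2: Z = jωL = j·4574·0.00922 = 0 + j42.17 Ω
  Z3: Z = 1/(jωC) = -j/(ω·C) = 0 - j140.1 Ω
  Z4: Z = jωL = j·4574·0.05 = 0 + j228.7 Ω
  Z5: Z = 1/(jωC) = -j/(ω·C) = 0 - j5144 Ω
  Z6: Z = 1/(jωC) = -j/(ω·C) = 0 - j1.041e+04 Ω
Step 3 — Ladder network (open output): work backward from the far end, alternating series and parallel combinations. Z_in = 0 - j124 Ω = 124∠-90.0° Ω.
Step 4 — Power factor: PF = cos(φ) = Re(Z)/|Z| = 0/124 = 0.
Step 5 — Type: Im(Z) = -124 ⇒ leading (phase φ = -90.0°).

PF = 0 (leading, φ = -90.0°)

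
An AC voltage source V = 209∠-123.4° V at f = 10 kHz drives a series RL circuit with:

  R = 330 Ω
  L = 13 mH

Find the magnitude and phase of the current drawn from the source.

Step 1 — Angular frequency: ω = 2π·f = 2π·1e+04 = 6.283e+04 rad/s.
Step 2 — Component impedances:
  R: Z = R = 330 Ω
  L: Z = jωL = j·6.283e+04·0.013 = 0 + j816.8 Ω
Step 3 — Series combination: Z_total = R + L = 330 + j816.8 Ω = 881∠68.0° Ω.
Step 4 — Source phasor: V = 209∠-123.4° V = -115.1 - j174.5 V.
Step 5 — Ohm's law: I = V / Z_total = (-115.1 - j174.5) / (330 + j816.8) = -0.2326 + j0.0469 A.
Step 6 — Convert to polar: |I| = 0.2372 A, ∠I = 168.6°.

I = 0.2372∠168.6° A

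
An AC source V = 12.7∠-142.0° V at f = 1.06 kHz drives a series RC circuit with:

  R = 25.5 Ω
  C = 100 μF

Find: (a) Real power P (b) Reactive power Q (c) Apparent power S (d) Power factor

Step 1 — Angular frequency: ω = 2π·f = 2π·1060 = 6660 rad/s.
Step 2 — Component impedances:
  R: Z = R = 25.5 Ω
  C: Z = 1/(jωC) = -j/(ω·C) = 0 - j1.501 Ω
Step 3 — Series combination: Z_total = R + C = 25.5 - j1.501 Ω = 25.54∠-3.4° Ω.
Step 4 — Source phasor: V = 12.7∠-142.0° V = -10.01 - j7.819 V.
Step 5 — Current: I = V / Z = -0.3731 - j0.3286 A = 0.4972∠-138.6° A.
Step 6 — Complex power: S = V·I* = 6.303 - j0.3711 VA.
Step 7 — Real power: P = Re(S) = 6.303 W.
Step 8 — Reactive power: Q = Im(S) = -0.3711 VAR.
Step 9 — Apparent power: |S| = 6.314 VA.
Step 10 — Power factor: PF = P/|S| = 0.9983 (leading).

(a) P = 6.303 W  (b) Q = -0.3711 VAR  (c) S = 6.314 VA  (d) PF = 0.9983 (leading)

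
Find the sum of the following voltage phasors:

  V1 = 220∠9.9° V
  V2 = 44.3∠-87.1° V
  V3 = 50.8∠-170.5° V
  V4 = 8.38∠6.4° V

Step 1 — Convert each phasor to rectangular form:
  V1 = 220·(cos(9.9°) + j·sin(9.9°)) = 216.7 + j37.82 V
  V2 = 44.3·(cos(-87.1°) + j·sin(-87.1°)) = 2.241 - j44.24 V
  V3 = 50.8·(cos(-170.5°) + j·sin(-170.5°)) = -50.1 - j8.384 V
  V4 = 8.38·(cos(6.4°) + j·sin(6.4°)) = 8.328 + j0.9341 V
Step 2 — Sum components: V_total = 177.2 - j13.87 V.
Step 3 — Convert to polar: |V_total| = 177.7 V, ∠V_total = -4.5°.

V_total = 177.7∠-4.5° V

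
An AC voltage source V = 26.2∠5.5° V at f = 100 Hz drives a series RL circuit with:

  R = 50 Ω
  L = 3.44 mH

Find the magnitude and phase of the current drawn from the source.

Step 1 — Angular frequency: ω = 2π·f = 2π·100 = 628.3 rad/s.
Step 2 — Component impedances:
  R: Z = R = 50 Ω
  L: Z = jωL = j·628.3·0.00344 = 0 + j2.161 Ω
Step 3 — Series combination: Z_total = R + L = 50 + j2.161 Ω = 50.05∠2.5° Ω.
Step 4 — Source phasor: V = 26.2∠5.5° V = 26.08 + j2.511 V.
Step 5 — Ohm's law: I = V / Z_total = (26.08 + j2.511) / (50 + j2.161) = 0.5228 + j0.02762 A.
Step 6 — Convert to polar: |I| = 0.5235 A, ∠I = 3.0°.

I = 0.5235∠3.0° A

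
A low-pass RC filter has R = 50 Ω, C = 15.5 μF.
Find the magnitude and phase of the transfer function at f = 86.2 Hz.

Step 1 — Angular frequency: ω = 2π·86.2 = 541.6 rad/s.
Step 2 — Transfer function: H(jω) = 1/(1 + jωRC).
Step 3 — Denominator: 1 + jωRC = 1 + j·541.6·50·1.55e-05 = 1 + j0.4197.
Step 4 — H = 0.8502 - j0.3569.
Step 5 — Magnitude: |H| = 0.9221 (-0.7 dB); phase: φ = -22.8°.

|H| = 0.9221 (-0.7 dB), φ = -22.8°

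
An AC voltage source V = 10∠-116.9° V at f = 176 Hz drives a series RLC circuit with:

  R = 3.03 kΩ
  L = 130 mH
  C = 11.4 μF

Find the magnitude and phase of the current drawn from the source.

Step 1 — Angular frequency: ω = 2π·f = 2π·176 = 1106 rad/s.
Step 2 — Component impedances:
  R: Z = R = 3030 Ω
  L: Z = jωL = j·1106·0.13 = 0 + j143.8 Ω
  C: Z = 1/(jωC) = -j/(ω·C) = 0 - j79.32 Ω
Step 3 — Series combination: Z_total = R + L + C = 3030 + j64.44 Ω = 3031∠1.2° Ω.
Step 4 — Source phasor: V = 10∠-116.9° V = -4.524 - j8.918 V.
Step 5 — Ohm's law: I = V / Z_total = (-4.524 - j8.918) / (3030 + j64.44) = -0.001555 - j0.00291 A.
Step 6 — Convert to polar: |I| = 0.0033 A, ∠I = -118.1°.

I = 0.0033∠-118.1° A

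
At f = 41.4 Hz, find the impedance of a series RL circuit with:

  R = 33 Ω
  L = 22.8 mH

Step 1 — Angular frequency: ω = 2π·f = 2π·41.4 = 260.1 rad/s.
Step 2 — Component impedances:
  R: Z = R = 33 Ω
  L: Z = jωL = j·260.1·0.0228 = 0 + j5.931 Ω
Step 3 — Series combination: Z_total = R + L = 33 + j5.931 Ω = 33.53∠10.2° Ω.

Z = 33 + j5.931 Ω = 33.53∠10.2° Ω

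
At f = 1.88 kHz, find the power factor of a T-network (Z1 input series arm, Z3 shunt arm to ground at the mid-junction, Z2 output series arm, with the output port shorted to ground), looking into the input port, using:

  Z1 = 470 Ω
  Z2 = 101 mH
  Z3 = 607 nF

Step 1 — Angular frequency: ω = 2π·f = 2π·1880 = 1.181e+04 rad/s.
Step 2 — Component impedances:
  Z1: Z = R = 470 Ω
  Z2: Z = jωL = j·1.181e+04·0.101 = 0 + j1193 Ω
  Z3: Z = 1/(jωC) = -j/(ω·C) = 0 - j139.5 Ω
Step 3 — With the output port shorted to ground, the output series arm Z2 runs from the junction to ground; the shunt arm Z3 also runs from the junction to ground. They appear in parallel: Z3 || Z2 = 0 - j157.9 Ω.
Step 4 — Series with input arm Z1: Z_in = Z1 + (Z3 || Z2) = 470 - j157.9 Ω = 495.8∠-18.6° Ω.
Step 5 — Power factor: PF = cos(φ) = Re(Z)/|Z| = 470/495.82 = 0.9479.
Step 6 — Type: Im(Z) = -157.9 ⇒ leading (phase φ = -18.6°).

PF = 0.9479 (leading, φ = -18.6°)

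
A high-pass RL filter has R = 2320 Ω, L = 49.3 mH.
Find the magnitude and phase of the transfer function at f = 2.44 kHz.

Step 1 — Angular frequency: ω = 2π·2440 = 1.533e+04 rad/s.
Step 2 — Transfer function: H(jω) = jωL/(R + jωL).
Step 3 — Numerator jωL = j·755.8; denominator R + jωL = 2320 + j755.8.
Step 4 — H = 0.09595 + j0.2945.
Step 5 — Magnitude: |H| = 0.3098 (-10.2 dB); phase: φ = 72.0°.

|H| = 0.3098 (-10.2 dB), φ = 72.0°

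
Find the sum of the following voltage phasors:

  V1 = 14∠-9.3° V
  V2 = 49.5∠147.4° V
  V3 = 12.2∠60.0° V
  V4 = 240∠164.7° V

Step 1 — Convert each phasor to rectangular form:
  V1 = 14·(cos(-9.3°) + j·sin(-9.3°)) = 13.82 - j2.262 V
  V2 = 49.5·(cos(147.4°) + j·sin(147.4°)) = -41.7 + j26.67 V
  V3 = 12.2·(cos(60.0°) + j·sin(60.0°)) = 6.1 + j10.57 V
  V4 = 240·(cos(164.7°) + j·sin(164.7°)) = -231.5 + j63.33 V
Step 2 — Sum components: V_total = -253.3 + j98.3 V.
Step 3 — Convert to polar: |V_total| = 271.7 V, ∠V_total = 158.8°.

V_total = 271.7∠158.8° V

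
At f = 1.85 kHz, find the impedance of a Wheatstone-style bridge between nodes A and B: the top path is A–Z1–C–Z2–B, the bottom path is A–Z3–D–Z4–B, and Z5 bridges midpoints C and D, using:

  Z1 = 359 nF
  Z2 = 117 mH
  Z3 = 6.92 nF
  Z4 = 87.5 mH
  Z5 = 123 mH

Step 1 — Angular frequency: ω = 2π·f = 2π·1850 = 1.162e+04 rad/s.
Step 2 — Component impedances:
  Z1: Z = 1/(jωC) = -j/(ω·C) = 0 - j239.6 Ω
  Z2: Z = jωL = j·1.162e+04·0.117 = 0 + j1360 Ω
  Z3: Z = 1/(jωC) = -j/(ω·C) = 0 - j1.243e+04 Ω
  Z4: Z = jωL = j·1.162e+04·0.0875 = 0 + j1017 Ω
  Z5: Z = jωL = j·1.162e+04·0.123 = 0 + j1430 Ω
Step 3 — Bridge requires nodal analysis (the Z5 bridge couples midpoints C and D, so the two paths cannot be reduced to a simple series/parallel combination). Setting node B to ground and injecting 1 A at node A, the 3-node admittance system at A, C, D solves to V_A = Z_AB = 0 + j640.7 Ω = 640.7∠90.0° Ω.

Z = 0 + j640.7 Ω = 640.7∠90.0° Ω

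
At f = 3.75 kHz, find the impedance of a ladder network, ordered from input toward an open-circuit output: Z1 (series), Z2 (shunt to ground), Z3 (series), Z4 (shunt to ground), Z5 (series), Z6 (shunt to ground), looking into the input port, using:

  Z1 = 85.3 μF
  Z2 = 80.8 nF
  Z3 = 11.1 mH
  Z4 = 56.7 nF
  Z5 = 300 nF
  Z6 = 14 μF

Step 1 — Angular frequency: ω = 2π·f = 2π·3750 = 2.356e+04 rad/s.
Step 2 — Component impedances:
  Z1: Z = 1/(jωC) = -j/(ω·C) = 0 - j0.4976 Ω
  Z2: Z = 1/(jωC) = -j/(ω·C) = 0 - j525.3 Ω
  Z3: Z = jωL = j·2.356e+04·0.0111 = 0 + j261.5 Ω
  Z4: Z = 1/(jωC) = -j/(ω·C) = 0 - j748.5 Ω
  Z5: Z = 1/(jωC) = -j/(ω·C) = 0 - j141.5 Ω
  Z6: Z = 1/(jωC) = -j/(ω·C) = 0 - j3.032 Ω
Step 3 — Ladder network (open output): work backward from the far end, alternating series and parallel combinations. Z_in = 0 + j191.2 Ω = 191.2∠90.0° Ω.

Z = 0 + j191.2 Ω = 191.2∠90.0° Ω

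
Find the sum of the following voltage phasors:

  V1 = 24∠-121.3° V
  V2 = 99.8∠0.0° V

Step 1 — Convert each phasor to rectangular form:
  V1 = 24·(cos(-121.3°) + j·sin(-121.3°)) = -12.47 - j20.51 V
  V2 = 99.8·(cos(0.0°) + j·sin(0.0°)) = 99.8 V
Step 2 — Sum components: V_total = 87.33 - j20.51 V.
Step 3 — Convert to polar: |V_total| = 89.71 V, ∠V_total = -13.2°.

V_total = 89.71∠-13.2° V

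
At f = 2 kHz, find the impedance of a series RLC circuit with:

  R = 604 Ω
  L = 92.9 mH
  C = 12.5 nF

Step 1 — Angular frequency: ω = 2π·f = 2π·2000 = 1.257e+04 rad/s.
Step 2 — Component impedances:
  R: Z = R = 604 Ω
  L: Z = jωL = j·1.257e+04·0.0929 = 0 + j1167 Ω
  C: Z = 1/(jωC) = -j/(ω·C) = 0 - j6366 Ω
Step 3 — Series combination: Z_total = R + L + C = 604 - j5199 Ω = 5234∠-83.4° Ω.

Z = 604 - j5199 Ω = 5234∠-83.4° Ω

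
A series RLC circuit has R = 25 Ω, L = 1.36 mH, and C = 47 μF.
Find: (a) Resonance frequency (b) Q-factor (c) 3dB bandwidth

Step 1 — Resonance: ω₀ = 1/√(LC) = 1/√(0.00136·4.7e-05) = 3955 rad/s.
Step 2 — f₀ = ω₀/(2π) = 629.5 Hz.
Step 3 — Series Q: Q = ω₀L/R = 3955·0.00136/25 = 0.2152.
Step 4 — Bandwidth: Δω = ω₀/Q = 1.838e+04 rad/s; BW = Δω/(2π) = 2926 Hz.

(a) f₀ = 629.5 Hz  (b) Q = 0.2152  (c) BW = 2926 Hz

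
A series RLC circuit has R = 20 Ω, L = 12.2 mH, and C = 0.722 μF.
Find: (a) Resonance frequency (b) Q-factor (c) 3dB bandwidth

Step 1 — Resonance: ω₀ = 1/√(LC) = 1/√(0.0122·7.22e-07) = 1.065e+04 rad/s.
Step 2 — f₀ = ω₀/(2π) = 1696 Hz.
Step 3 — Series Q: Q = ω₀L/R = 1.065e+04·0.0122/20 = 6.5.
Step 4 — Bandwidth: Δω = ω₀/Q = 1639 rad/s; BW = Δω/(2π) = 260.9 Hz.

(a) f₀ = 1696 Hz  (b) Q = 6.5  (c) BW = 260.9 Hz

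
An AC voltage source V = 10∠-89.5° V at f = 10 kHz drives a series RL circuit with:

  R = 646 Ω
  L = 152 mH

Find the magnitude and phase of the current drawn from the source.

Step 1 — Angular frequency: ω = 2π·f = 2π·1e+04 = 6.283e+04 rad/s.
Step 2 — Component impedances:
  R: Z = R = 646 Ω
  L: Z = jωL = j·6.283e+04·0.152 = 0 + j9550 Ω
Step 3 — Series combination: Z_total = R + L = 646 + j9550 Ω = 9572∠86.1° Ω.
Step 4 — Source phasor: V = 10∠-89.5° V = 0.08727 - j10 V.
Step 5 — Ohm's law: I = V / Z_total = (0.08727 - j10) / (646 + j9550) = -0.001042 - j7.96e-05 A.
Step 6 — Convert to polar: |I| = 0.001045 A, ∠I = -175.6°.

I = 0.001045∠-175.6° A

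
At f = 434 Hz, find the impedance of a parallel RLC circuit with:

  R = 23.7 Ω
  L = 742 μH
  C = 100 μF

Step 1 — Angular frequency: ω = 2π·f = 2π·434 = 2727 rad/s.
Step 2 — Component impedances:
  R: Z = R = 23.7 Ω
  L: Z = jωL = j·2727·0.000742 = 0 + j2.023 Ω
  C: Z = 1/(jωC) = -j/(ω·C) = 0 - j3.667 Ω
Step 3 — Parallel combination: 1/Z_total = 1/R + 1/L + 1/C; Z_total = 0.8296 + j4.356 Ω = 4.434∠79.2° Ω.

Z = 0.8296 + j4.356 Ω = 4.434∠79.2° Ω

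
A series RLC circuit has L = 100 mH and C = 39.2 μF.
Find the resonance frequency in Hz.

Step 1 — Resonance condition Im(Z)=0 gives ω₀ = 1/√(LC).
Step 2 — ω₀ = 1/√(0.1·3.92e-05) = 505.1 rad/s.
Step 3 — f₀ = ω₀/(2π) = 80.39 Hz.

f₀ = 80.39 Hz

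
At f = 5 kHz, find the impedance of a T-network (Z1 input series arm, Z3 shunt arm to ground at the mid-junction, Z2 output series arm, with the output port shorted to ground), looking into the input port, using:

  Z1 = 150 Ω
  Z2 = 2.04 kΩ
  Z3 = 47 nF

Step 1 — Angular frequency: ω = 2π·f = 2π·5000 = 3.142e+04 rad/s.
Step 2 — Component impedances:
  Z1: Z = R = 150 Ω
  Z2: Z = R = 2040 Ω
  Z3: Z = 1/(jωC) = -j/(ω·C) = 0 - j677.3 Ω
Step 3 — With the output port shorted to ground, the output series arm Z2 runs from the junction to ground; the shunt arm Z3 also runs from the junction to ground. They appear in parallel: Z3 || Z2 = 202.5 - j610 Ω.
Step 4 — Series with input arm Z1: Z_in = Z1 + (Z3 || Z2) = 352.5 - j610 Ω = 704.6∠-60.0° Ω.

Z = 352.5 - j610 Ω = 704.6∠-60.0° Ω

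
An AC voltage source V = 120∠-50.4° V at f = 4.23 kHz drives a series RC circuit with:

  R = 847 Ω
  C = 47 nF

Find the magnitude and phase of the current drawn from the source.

Step 1 — Angular frequency: ω = 2π·f = 2π·4230 = 2.658e+04 rad/s.
Step 2 — Component impedances:
  R: Z = R = 847 Ω
  C: Z = 1/(jωC) = -j/(ω·C) = 0 - j800.5 Ω
Step 3 — Series combination: Z_total = R + C = 847 - j800.5 Ω = 1165∠-43.4° Ω.
Step 4 — Source phasor: V = 120∠-50.4° V = 76.49 - j92.46 V.
Step 5 — Ohm's law: I = V / Z_total = (76.49 - j92.46) / (847 - j800.5) = 0.1022 - j0.01258 A.
Step 6 — Convert to polar: |I| = 0.103 A, ∠I = -7.0°.

I = 0.103∠-7.0° A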